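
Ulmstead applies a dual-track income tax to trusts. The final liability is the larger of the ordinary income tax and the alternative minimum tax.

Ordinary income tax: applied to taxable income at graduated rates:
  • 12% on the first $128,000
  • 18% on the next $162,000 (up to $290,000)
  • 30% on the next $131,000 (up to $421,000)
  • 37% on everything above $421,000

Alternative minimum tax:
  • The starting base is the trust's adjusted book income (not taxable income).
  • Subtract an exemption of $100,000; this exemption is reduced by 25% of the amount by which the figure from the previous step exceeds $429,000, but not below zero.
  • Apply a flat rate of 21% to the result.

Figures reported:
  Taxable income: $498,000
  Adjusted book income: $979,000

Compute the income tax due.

$205,590

Alternative minimum tax:
  Base (adjusted book income): $979,000
  Exemption: 25% × ($979,000 − $429,000) = $137,500 ≥ $100,000, so the exemption is fully phased out
  Base: $979,000 − $0 = $979,000
  $979,000 × 21% = $205,590

Ordinary income tax:
  $128,000 × 12% = $15,360
  $162,000 × 18% = $29,160
  $131,000 × 30% = $39,300
  $77,000 × 37% = $28,490
  → $112,310

$205,590 > $112,310, so the alternative minimum tax is the binding amount.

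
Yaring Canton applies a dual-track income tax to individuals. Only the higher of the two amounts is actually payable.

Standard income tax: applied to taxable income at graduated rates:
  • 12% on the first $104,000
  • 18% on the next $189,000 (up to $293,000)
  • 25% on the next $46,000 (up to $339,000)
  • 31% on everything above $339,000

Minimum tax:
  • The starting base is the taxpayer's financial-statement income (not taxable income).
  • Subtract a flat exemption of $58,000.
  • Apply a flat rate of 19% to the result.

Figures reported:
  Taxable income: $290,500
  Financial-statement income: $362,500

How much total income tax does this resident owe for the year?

$57,855

Minimum tax:
  Base (financial-statement income): $362,500
  Less exemption $58,000 → base $304,500
  $304,500 × 19% = $57,855

Standard income tax:
  $104,000 × 12% = $12,480
  $186,500 × 18% = $33,570
  → $46,050

$57,855 > $46,050, so the minimum tax is the binding amount.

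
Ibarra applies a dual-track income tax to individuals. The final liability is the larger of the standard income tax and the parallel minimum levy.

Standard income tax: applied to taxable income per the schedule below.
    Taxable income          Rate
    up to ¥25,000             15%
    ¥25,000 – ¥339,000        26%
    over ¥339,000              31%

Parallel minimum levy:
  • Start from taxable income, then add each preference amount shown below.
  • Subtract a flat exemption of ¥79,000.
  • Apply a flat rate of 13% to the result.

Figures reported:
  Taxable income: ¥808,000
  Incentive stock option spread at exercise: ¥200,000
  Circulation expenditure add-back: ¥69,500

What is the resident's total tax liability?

¥230,780

Parallel minimum levy:
  Adjusted income: ¥808,000 + ¥200,000 + ¥69,500 = ¥1,077,500
  Less exemption ¥79,000 → base ¥998,500
  ¥998,500 × 13% = ¥129,805

Standard income tax:
  ¥25,000 × 15% = ¥3,750
  ¥314,000 × 26% = ¥81,640
  ¥469,000 × 31% = ¥145,390
  → ¥230,780

¥230,780 > ¥129,805, so the standard income tax governs.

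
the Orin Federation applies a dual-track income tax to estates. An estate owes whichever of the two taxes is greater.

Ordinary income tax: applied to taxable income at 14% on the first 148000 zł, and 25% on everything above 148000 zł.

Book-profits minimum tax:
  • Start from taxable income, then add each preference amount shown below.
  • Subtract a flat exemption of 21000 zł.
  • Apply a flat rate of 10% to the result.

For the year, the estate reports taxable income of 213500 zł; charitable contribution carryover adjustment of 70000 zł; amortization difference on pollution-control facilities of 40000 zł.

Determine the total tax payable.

37095 zł

Book-profits minimum tax:
  Adjusted income: 213500 zł + 70000 zł + 40000 zł = 323500 zł
  Less exemption 21000 zł → base 302500 zł
  302500 zł × 10% = 30250 zł

Ordinary income tax:
  148000 zł × 14% = 20720 zł
  65500 zł × 25% = 16375 zł
  → 37095 zł

37095 zł > 30250 zł, so the ordinary income tax governs.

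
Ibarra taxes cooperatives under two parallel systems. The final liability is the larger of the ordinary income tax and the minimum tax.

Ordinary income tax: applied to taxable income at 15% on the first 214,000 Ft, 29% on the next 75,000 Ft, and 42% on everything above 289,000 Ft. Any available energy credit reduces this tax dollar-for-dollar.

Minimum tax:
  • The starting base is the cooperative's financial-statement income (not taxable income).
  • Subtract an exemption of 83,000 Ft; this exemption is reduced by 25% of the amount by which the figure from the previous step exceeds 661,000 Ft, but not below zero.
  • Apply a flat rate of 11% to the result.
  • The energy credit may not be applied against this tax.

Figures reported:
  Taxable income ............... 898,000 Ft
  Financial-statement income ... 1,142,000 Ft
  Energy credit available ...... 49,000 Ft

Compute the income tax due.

Minimum tax:
  Base (financial-statement income): 1,142,000 Ft
  Exemption: 25% × (1,142,000 Ft − 661,000 Ft) = 120,250 Ft ≥ 83,000 Ft, so the exemption is fully phased out
  Base: 1,142,000 Ft − 0 Ft = 1,142,000 Ft
  1,142,000 Ft × 11% = 125,620 Ft

Ordinary income tax:
  214,000 Ft × 15% = 32,100 Ft
  75,000 Ft × 29% = 21,750 Ft
  609,000 Ft × 42% = 255,780 Ft
  → 309,630 Ft
  Less energy credit 49,000 Ft → 260,630 Ft

260,630 Ft > 125,620 Ft, so the ordinary income tax governs.

260,630 Ft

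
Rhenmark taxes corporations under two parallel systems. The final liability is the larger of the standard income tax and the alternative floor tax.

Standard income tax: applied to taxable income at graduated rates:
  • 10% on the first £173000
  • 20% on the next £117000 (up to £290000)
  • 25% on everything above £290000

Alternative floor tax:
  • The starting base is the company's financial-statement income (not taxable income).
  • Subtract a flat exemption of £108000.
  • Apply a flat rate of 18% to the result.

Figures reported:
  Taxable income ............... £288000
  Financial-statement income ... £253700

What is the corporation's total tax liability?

Standard income tax:
  £173000 × 10% = £17300
  £115000 × 20% = £23000
  → £40300

Alternative floor tax:
  Base (financial-statement income): £253700
  Less exemption £108000 → base £145700
  £145700 × 18% = £26226

£40300 > £26226, so the standard income tax governs.

£40300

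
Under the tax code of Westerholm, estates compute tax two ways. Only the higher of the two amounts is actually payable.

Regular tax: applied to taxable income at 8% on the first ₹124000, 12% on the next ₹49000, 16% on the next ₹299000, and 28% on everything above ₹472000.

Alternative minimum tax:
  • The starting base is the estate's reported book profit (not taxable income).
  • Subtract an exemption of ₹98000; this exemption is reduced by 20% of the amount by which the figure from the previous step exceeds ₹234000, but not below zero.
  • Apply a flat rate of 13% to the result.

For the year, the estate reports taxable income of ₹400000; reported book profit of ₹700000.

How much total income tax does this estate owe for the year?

₹90376

Alternative minimum tax:
  Base (reported book profit): ₹700000
  Exemption: ₹98000 − 20% × (₹700000 − ₹234000) = ₹98000 − ₹93200 = ₹4800
  Base: ₹700000 − ₹4800 = ₹695200
  ₹695200 × 13% = ₹90376

Regular tax:
  ₹124000 × 8% = ₹9920
  ₹49000 × 12% = ₹5880
  ₹227000 × 16% = ₹36320
  → ₹52120

₹90376 > ₹52120, so the alternative minimum tax is the binding amount.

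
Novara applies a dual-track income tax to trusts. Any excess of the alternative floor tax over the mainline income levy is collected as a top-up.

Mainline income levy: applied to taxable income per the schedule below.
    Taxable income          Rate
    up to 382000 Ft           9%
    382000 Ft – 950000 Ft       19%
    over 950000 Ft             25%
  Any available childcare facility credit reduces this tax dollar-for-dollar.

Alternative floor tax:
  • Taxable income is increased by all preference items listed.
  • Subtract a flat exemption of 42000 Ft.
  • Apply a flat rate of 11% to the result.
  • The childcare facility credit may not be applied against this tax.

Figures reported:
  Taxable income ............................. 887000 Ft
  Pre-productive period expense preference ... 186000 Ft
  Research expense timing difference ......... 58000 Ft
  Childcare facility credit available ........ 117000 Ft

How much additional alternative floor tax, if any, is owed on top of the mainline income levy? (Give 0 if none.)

106460 Ft

Mainline income levy:
  382000 Ft × 9% = 34380 Ft
  505000 Ft × 19% = 95950 Ft
  → 130330 Ft
  Less childcare facility credit 117000 Ft → 13330 Ft

Alternative floor tax:
  Adjusted income: 887000 Ft + 186000 Ft + 58000 Ft = 1131000 Ft
  Less exemption 42000 Ft → base 1089000 Ft
  1089000 Ft × 11% = 119790 Ft

Excess of alternative floor tax over mainline income levy: 119790 Ft − 13330 Ft = 106460 Ft.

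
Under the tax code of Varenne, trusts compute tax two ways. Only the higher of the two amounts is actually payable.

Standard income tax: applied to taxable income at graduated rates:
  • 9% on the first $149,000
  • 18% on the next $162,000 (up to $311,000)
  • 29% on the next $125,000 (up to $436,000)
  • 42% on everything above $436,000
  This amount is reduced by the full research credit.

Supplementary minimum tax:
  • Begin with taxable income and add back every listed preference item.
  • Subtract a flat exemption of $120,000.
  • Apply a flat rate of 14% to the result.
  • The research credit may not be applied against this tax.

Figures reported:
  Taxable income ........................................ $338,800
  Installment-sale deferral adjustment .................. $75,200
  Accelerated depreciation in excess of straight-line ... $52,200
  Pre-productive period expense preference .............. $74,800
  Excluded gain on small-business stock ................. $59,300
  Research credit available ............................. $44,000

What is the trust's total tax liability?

$67,242

Supplementary minimum tax:
  Adjusted income: $338,800 + $75,200 + $52,200 + $74,800 + $59,300 = $600,300
  Less exemption $120,000 → base $480,300
  $480,300 × 14% = $67,242

Standard income tax:
  $149,000 × 9% = $13,410
  $162,000 × 18% = $29,160
  $27,800 × 29% = $8,062
  → $50,632
  Less research credit $44,000 → $6,632

$67,242 > $6,632, so the supplementary minimum tax is the binding amount.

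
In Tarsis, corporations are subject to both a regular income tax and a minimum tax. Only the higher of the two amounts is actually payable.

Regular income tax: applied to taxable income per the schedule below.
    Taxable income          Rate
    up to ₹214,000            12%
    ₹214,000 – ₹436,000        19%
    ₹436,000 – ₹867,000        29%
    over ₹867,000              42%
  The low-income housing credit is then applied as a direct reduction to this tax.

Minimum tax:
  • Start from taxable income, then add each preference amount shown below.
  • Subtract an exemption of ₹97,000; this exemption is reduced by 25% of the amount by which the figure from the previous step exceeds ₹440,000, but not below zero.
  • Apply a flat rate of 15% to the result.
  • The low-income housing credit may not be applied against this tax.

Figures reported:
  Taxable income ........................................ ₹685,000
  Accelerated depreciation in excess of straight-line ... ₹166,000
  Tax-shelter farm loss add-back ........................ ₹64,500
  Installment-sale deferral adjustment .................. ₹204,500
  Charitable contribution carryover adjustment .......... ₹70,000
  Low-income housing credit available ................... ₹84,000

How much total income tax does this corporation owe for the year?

₹178,500

Regular income tax:
  ₹214,000 × 12% = ₹25,680
  ₹222,000 × 19% = ₹42,180
  ₹249,000 × 29% = ₹72,210
  → ₹140,070
  Less low-income housing credit ₹84,000 → ₹56,070

Minimum tax:
  Adjusted income: ₹685,000 + ₹166,000 + ₹64,500 + ₹204,500 + ₹70,000 = ₹1,190,000
  Exemption: 25% × (₹1,190,000 − ₹440,000) = ₹187,500 ≥ ₹97,000, so the exemption is fully phased out
  Base: ₹1,190,000 − ₹0 = ₹1,190,000
  ₹1,190,000 × 15% = ₹178,500

₹178,500 > ₹56,070, so the minimum tax is the binding amount.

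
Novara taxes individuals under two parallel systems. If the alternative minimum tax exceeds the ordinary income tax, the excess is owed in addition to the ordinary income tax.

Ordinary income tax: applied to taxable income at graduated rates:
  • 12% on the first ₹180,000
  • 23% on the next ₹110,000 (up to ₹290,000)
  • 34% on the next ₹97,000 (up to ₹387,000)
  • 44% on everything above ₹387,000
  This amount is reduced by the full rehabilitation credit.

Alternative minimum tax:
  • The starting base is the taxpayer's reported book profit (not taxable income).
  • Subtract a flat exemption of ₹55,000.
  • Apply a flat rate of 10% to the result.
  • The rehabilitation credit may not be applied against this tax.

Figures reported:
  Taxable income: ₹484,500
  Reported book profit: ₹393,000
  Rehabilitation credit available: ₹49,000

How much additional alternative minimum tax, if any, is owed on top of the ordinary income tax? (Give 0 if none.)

₹0

Alternative minimum tax:
  Base (reported book profit): ₹393,000
  Less exemption ₹55,000 → base ₹338,000
  ₹338,000 × 10% = ₹33,800

Ordinary income tax:
  ₹180,000 × 12% = ₹21,600
  ₹110,000 × 23% = ₹25,300
  ₹97,000 × 34% = ₹32,980
  ₹97,500 × 44% = ₹42,900
  → ₹122,780
  Less rehabilitation credit ₹49,000 → ₹73,780

₹33,800 ≤ ₹73,780, so no add-on is due.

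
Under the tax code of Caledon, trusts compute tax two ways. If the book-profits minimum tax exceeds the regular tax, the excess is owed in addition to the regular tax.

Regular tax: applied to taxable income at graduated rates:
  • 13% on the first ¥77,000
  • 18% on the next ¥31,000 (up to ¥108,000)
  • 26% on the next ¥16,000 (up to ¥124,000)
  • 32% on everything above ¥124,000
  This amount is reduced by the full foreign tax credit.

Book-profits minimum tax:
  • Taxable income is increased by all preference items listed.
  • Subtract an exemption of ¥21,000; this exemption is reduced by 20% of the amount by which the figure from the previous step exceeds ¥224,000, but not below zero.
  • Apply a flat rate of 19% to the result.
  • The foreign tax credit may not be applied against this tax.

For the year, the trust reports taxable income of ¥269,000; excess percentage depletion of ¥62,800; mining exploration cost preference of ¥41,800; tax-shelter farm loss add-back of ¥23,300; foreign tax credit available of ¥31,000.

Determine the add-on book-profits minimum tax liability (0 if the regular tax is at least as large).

¥40,261

Regular tax:
  ¥77,000 × 13% = ¥10,010
  ¥31,000 × 18% = ¥5,580
  ¥16,000 × 26% = ¥4,160
  ¥145,000 × 32% = ¥46,400
  → ¥66,150
  Less foreign tax credit ¥31,000 → ¥35,150

Book-profits minimum tax:
  Adjusted income: ¥269,000 + ¥62,800 + ¥41,800 + ¥23,300 = ¥396,900
  Exemption: 20% × (¥396,900 − ¥224,000) = ¥34,580 ≥ ¥21,000, so the exemption is fully phased out
  Base: ¥396,900 − ¥0 = ¥396,900
  ¥396,900 × 19% = ¥75,411

Excess of book-profits minimum tax over regular tax: ¥75,411 − ¥35,150 = ¥40,261.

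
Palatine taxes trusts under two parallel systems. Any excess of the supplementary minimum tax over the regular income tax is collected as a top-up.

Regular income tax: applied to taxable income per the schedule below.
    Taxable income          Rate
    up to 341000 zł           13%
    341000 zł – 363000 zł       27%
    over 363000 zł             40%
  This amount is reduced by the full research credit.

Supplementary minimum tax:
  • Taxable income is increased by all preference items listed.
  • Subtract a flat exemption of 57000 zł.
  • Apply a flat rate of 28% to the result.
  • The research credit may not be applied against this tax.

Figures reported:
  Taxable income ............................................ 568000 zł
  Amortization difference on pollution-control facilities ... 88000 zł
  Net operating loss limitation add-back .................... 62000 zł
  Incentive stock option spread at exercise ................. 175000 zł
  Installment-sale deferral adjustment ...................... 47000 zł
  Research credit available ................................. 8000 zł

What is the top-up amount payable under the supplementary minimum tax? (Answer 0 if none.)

122970 zł

Supplementary minimum tax:
  Adjusted income: 568000 zł + 88000 zł + 62000 zł + 175000 zł + 47000 zł = 940000 zł
  Less exemption 57000 zł → base 883000 zł
  883000 zł × 28% = 247240 zł

Regular income tax:
  341000 zł × 13% = 44330 zł
  22000 zł × 27% = 5940 zł
  205000 zł × 40% = 82000 zł
  → 132270 zł
  Less research credit 8000 zł → 124270 zł

Excess of supplementary minimum tax over regular income tax: 247240 zł − 124270 zł = 122970 zł.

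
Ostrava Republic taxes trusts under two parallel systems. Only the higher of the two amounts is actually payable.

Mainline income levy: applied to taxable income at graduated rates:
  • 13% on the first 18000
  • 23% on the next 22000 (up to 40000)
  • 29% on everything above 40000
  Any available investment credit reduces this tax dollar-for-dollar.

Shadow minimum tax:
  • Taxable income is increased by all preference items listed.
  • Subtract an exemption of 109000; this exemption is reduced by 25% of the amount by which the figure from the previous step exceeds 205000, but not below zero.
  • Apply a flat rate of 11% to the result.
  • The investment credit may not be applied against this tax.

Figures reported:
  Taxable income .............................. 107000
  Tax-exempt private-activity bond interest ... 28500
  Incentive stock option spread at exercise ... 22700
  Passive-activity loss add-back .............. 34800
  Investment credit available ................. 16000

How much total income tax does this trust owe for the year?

Shadow minimum tax:
  Adjusted income: 107000 + 28500 + 22700 + 34800 = 193000
  Exemption: 193000 ≤ 205000, so full 109000 applies
  Base: 193000 − 109000 = 84000
  84000 × 11% = 9240

Mainline income levy:
  18000 × 13% = 2340
  22000 × 23% = 5060
  67000 × 29% = 19430
  → 26830
  Less investment credit 16000 → 10830

10830 > 9240, so the mainline income levy governs.

10830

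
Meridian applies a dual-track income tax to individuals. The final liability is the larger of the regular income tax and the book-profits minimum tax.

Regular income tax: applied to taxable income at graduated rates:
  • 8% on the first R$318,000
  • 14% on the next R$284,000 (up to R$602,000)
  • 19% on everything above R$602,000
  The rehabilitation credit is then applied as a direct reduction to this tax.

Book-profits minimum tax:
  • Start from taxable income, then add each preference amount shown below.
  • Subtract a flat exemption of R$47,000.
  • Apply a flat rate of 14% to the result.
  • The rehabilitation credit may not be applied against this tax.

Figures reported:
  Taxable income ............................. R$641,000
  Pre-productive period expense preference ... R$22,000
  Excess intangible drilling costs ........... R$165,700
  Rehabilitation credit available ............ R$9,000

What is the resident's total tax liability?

R$109,438

Book-profits minimum tax:
  Adjusted income: R$641,000 + R$22,000 + R$165,700 = R$828,700
  Less exemption R$47,000 → base R$781,700
  R$781,700 × 14% = R$109,438

Regular income tax:
  R$318,000 × 8% = R$25,440
  R$284,000 × 14% = R$39,760
  R$39,000 × 19% = R$7,410
  → R$72,610
  Less rehabilitation credit R$9,000 → R$63,610

R$109,438 > R$63,610, so the book-profits minimum tax is the binding amount.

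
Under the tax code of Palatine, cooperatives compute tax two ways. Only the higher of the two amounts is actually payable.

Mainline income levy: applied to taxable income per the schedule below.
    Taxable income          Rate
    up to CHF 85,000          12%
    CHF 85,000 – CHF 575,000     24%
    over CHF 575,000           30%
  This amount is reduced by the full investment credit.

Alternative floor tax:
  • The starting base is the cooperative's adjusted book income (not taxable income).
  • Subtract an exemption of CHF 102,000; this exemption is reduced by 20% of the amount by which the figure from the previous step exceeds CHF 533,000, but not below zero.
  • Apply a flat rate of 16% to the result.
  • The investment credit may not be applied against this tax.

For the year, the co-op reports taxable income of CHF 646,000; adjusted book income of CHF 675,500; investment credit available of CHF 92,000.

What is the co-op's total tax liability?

CHF 96,320

Mainline income levy:
  CHF 85,000 × 12% = CHF 10,200
  CHF 490,000 × 24% = CHF 117,600
  CHF 71,000 × 30% = CHF 21,300
  → CHF 149,100
  Less investment credit CHF 92,000 → CHF 57,100

Alternative floor tax:
  Base (adjusted book income): CHF 675,500
  Exemption: CHF 102,000 − 20% × (CHF 675,500 − CHF 533,000) = CHF 102,000 − CHF 28,500 = CHF 73,500
  Base: CHF 675,500 − CHF 73,500 = CHF 602,000
  CHF 602,000 × 16% = CHF 96,320

CHF 96,320 > CHF 57,100, so the alternative floor tax is the binding amount.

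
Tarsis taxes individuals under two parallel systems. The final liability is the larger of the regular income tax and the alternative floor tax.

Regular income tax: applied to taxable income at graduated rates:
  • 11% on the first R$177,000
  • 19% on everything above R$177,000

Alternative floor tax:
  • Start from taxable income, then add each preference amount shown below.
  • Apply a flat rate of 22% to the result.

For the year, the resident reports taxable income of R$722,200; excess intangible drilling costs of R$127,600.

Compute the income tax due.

Regular income tax:
  R$177,000 × 11% = R$19,470
  R$545,200 × 19% = R$103,588
  → R$123,058

Alternative floor tax:
  Adjusted income: R$722,200 + R$127,600 = R$849,800
  R$849,800 × 22% = R$186,956

R$186,956 > R$123,058, so the alternative floor tax is the binding amount.

R$186,956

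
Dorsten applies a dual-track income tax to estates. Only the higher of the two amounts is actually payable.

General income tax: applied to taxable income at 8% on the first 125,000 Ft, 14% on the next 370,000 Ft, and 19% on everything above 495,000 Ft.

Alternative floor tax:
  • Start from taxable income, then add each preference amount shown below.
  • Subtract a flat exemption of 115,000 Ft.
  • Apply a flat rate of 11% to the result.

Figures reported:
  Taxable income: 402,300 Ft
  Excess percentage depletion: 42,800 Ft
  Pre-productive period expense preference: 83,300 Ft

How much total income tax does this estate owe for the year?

48,822 Ft

General income tax:
  125,000 Ft × 8% = 10,000 Ft
  277,300 Ft × 14% = 38,822 Ft
  → 48,822 Ft

Alternative floor tax:
  Adjusted income: 402,300 Ft + 42,800 Ft + 83,300 Ft = 528,400 Ft
  Less exemption 115,000 Ft → base 413,400 Ft
  413,400 Ft × 11% = 45,474 Ft

48,822 Ft > 45,474 Ft, so the general income tax governs.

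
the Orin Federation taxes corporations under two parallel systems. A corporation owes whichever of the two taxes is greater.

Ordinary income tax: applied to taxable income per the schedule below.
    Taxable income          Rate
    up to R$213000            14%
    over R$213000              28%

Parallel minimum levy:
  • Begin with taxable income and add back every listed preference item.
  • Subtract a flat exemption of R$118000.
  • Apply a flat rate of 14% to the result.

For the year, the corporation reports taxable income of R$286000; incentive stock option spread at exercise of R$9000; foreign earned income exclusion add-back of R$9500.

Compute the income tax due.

Ordinary income tax:
  R$213000 × 14% = R$29820
  R$73000 × 28% = R$20440
  → R$50260

Parallel minimum levy:
  Adjusted income: R$286000 + R$9000 + R$9500 = R$304500
  Less exemption R$118000 → base R$186500
  R$186500 × 14% = R$26110

R$50260 > R$26110, so the ordinary income tax governs.

R$50260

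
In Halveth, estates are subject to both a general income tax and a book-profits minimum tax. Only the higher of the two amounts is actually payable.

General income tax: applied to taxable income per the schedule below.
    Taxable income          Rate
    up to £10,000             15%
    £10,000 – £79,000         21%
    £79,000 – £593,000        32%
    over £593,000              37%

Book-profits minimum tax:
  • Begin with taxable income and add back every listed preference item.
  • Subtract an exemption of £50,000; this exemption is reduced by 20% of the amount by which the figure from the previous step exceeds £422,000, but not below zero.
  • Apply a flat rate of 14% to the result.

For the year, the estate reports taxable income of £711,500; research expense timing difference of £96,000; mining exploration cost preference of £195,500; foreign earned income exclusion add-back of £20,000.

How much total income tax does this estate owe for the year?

£224,315

Book-profits minimum tax:
  Adjusted income: £711,500 + £96,000 + £195,500 + £20,000 = £1,023,000
  Exemption: 20% × (£1,023,000 − £422,000) = £120,200 ≥ £50,000, so the exemption is fully phased out
  Base: £1,023,000 − £0 = £1,023,000
  £1,023,000 × 14% = £143,220

General income tax:
  £10,000 × 15% = £1,500
  £69,000 × 21% = £14,490
  £514,000 × 32% = £164,480
  £118,500 × 37% = £43,845
  → £224,315

£224,315 > £143,220, so the general income tax governs.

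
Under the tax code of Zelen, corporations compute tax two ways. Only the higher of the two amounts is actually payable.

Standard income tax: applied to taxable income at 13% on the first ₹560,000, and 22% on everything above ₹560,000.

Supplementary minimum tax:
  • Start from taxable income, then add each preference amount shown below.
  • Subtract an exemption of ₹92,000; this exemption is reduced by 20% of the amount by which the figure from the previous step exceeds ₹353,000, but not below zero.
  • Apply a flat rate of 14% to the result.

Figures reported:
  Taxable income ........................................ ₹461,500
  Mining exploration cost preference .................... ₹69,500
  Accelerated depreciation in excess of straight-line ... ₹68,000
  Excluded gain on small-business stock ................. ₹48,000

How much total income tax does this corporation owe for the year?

₹85,932

Supplementary minimum tax:
  Adjusted income: ₹461,500 + ₹69,500 + ₹68,000 + ₹48,000 = ₹647,000
  Exemption: ₹92,000 − 20% × (₹647,000 − ₹353,000) = ₹92,000 − ₹58,800 = ₹33,200
  Base: ₹647,000 − ₹33,200 = ₹613,800
  ₹613,800 × 14% = ₹85,932

Standard income tax:
  ₹461,500 × 13% = ₹59,995

₹85,932 > ₹59,995, so the supplementary minimum tax is the binding amount.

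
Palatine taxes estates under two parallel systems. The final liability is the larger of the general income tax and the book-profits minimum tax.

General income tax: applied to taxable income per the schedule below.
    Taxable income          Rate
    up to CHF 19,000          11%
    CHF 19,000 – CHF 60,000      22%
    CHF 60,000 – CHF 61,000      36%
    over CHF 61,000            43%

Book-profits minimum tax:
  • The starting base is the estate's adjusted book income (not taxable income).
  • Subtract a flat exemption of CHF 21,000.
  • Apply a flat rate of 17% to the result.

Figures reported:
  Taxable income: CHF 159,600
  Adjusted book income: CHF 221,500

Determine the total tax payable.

CHF 53,868

Book-profits minimum tax:
  Base (adjusted book income): CHF 221,500
  Less exemption CHF 21,000 → base CHF 200,500
  CHF 200,500 × 17% = CHF 34,085

General income tax:
  CHF 19,000 × 11% = CHF 2,090
  CHF 41,000 × 22% = CHF 9,020
  CHF 1,000 × 36% = CHF 360
  CHF 98,600 × 43% = CHF 42,398
  → CHF 53,868

CHF 53,868 > CHF 34,085, so the general income tax governs.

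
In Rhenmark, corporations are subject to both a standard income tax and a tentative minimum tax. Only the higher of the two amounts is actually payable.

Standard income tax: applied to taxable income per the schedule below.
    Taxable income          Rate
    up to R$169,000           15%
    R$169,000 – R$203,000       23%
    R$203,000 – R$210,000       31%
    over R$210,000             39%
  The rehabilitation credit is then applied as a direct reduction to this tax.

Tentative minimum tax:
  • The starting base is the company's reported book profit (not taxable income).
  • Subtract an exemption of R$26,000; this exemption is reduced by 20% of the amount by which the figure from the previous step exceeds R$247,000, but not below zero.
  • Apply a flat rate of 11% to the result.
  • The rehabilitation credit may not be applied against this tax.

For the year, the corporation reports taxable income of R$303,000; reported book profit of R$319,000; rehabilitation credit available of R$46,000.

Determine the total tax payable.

R$33,814

Standard income tax:
  R$169,000 × 15% = R$25,350
  R$34,000 × 23% = R$7,820
  R$7,000 × 31% = R$2,170
  R$93,000 × 39% = R$36,270
  → R$71,610
  Less rehabilitation credit R$46,000 → R$25,610

Tentative minimum tax:
  Base (reported book profit): R$319,000
  Exemption: R$26,000 − 20% × (R$319,000 − R$247,000) = R$26,000 − R$14,400 = R$11,600
  Base: R$319,000 − R$11,600 = R$307,400
  R$307,400 × 11% = R$33,814

R$33,814 > R$25,610, so the tentative minimum tax is the binding amount.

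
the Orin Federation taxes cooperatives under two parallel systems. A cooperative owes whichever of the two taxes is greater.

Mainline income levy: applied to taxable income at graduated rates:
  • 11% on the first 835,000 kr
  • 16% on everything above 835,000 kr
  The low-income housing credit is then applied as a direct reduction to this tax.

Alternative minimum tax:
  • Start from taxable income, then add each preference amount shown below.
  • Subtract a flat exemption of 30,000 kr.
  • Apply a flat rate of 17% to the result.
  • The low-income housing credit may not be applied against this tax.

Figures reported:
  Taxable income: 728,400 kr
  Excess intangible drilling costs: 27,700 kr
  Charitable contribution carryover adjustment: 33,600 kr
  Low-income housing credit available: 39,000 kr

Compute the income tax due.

Mainline income levy:
  728,400 kr × 11% = 80,124 kr
  Less low-income housing credit 39,000 kr → 41,124 kr

Alternative minimum tax:
  Adjusted income: 728,400 kr + 27,700 kr + 33,600 kr = 789,700 kr
  Less exemption 30,000 kr → base 759,700 kr
  759,700 kr × 17% = 129,149 kr

129,149 kr > 41,124 kr, so the alternative minimum tax is the binding amount.

129,149 kr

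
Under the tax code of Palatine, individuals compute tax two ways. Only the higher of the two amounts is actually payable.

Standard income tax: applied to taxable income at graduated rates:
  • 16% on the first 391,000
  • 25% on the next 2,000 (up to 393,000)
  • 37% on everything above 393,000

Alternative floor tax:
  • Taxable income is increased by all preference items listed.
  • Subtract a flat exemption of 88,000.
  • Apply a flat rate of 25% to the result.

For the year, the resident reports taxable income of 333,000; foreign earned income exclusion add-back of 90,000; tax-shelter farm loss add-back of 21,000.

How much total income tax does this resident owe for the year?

89,000

Alternative floor tax:
  Adjusted income: 333,000 + 90,000 + 21,000 = 444,000
  Less exemption 88,000 → base 356,000
  356,000 × 25% = 89,000

Standard income tax:
  333,000 × 16% = 53,280

89,000 > 53,280, so the alternative floor tax is the binding amount.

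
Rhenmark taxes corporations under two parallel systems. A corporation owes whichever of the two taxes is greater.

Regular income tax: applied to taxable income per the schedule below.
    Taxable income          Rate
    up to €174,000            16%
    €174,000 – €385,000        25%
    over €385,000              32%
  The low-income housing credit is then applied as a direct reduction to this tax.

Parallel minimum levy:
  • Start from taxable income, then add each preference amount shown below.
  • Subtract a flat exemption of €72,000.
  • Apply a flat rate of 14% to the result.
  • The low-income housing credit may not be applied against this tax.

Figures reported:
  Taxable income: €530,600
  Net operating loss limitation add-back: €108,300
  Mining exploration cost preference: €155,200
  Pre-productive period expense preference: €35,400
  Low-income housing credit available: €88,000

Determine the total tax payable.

Regular income tax:
  €174,000 × 16% = €27,840
  €211,000 × 25% = €52,750
  €145,600 × 32% = €46,592
  → €127,182
  Less low-income housing credit €88,000 → €39,182

Parallel minimum levy:
  Adjusted income: €530,600 + €108,300 + €155,200 + €35,400 = €829,500
  Less exemption €72,000 → base €757,500
  €757,500 × 14% = €106,050

€106,050 > €39,182, so the parallel minimum levy is the binding amount.

€106,050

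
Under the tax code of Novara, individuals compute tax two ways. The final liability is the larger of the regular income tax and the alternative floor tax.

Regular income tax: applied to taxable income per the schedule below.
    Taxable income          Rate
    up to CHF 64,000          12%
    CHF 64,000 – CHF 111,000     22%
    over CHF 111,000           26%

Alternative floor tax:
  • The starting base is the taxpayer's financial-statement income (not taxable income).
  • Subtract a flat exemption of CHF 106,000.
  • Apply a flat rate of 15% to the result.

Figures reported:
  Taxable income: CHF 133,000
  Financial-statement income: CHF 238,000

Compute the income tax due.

CHF 23,740

Alternative floor tax:
  Base (financial-statement income): CHF 238,000
  Less exemption CHF 106,000 → base CHF 132,000
  CHF 132,000 × 15% = CHF 19,800

Regular income tax:
  CHF 64,000 × 12% = CHF 7,680
  CHF 47,000 × 22% = CHF 10,340
  CHF 22,000 × 26% = CHF 5,720
  → CHF 23,740

CHF 23,740 > CHF 19,800, so the regular income tax governs.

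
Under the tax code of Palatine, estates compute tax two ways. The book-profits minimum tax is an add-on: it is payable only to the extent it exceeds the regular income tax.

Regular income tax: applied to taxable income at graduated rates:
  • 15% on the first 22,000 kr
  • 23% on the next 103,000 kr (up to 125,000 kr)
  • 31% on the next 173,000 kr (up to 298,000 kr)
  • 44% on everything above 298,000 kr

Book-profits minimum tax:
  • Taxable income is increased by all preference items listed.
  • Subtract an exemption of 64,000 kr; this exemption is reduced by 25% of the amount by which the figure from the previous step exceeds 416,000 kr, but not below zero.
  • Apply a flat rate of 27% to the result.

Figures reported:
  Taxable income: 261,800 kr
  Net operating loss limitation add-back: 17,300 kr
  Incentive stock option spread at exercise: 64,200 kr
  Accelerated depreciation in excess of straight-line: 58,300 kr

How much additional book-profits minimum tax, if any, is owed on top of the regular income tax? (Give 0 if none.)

Book-profits minimum tax:
  Adjusted income: 261,800 kr + 17,300 kr + 64,200 kr + 58,300 kr = 401,600 kr
  Exemption: 401,600 kr ≤ 416,000 kr, so full 64,000 kr applies
  Base: 401,600 kr − 64,000 kr = 337,600 kr
  337,600 kr × 27% = 91,152 kr

Regular income tax:
  22,000 kr × 15% = 3,300 kr
  103,000 kr × 23% = 23,690 kr
  136,800 kr × 31% = 42,408 kr
  → 69,398 kr

Excess of book-profits minimum tax over regular income tax: 91,152 kr − 69,398 kr = 21,754 kr.

21,754 kr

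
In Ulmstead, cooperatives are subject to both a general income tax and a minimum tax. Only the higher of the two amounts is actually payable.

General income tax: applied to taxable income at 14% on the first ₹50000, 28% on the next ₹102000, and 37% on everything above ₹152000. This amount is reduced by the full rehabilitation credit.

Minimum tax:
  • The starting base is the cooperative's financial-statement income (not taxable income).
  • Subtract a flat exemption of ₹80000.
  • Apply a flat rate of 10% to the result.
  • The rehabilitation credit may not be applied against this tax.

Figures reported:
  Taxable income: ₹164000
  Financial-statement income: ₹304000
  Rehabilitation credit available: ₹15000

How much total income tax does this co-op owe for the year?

₹25000

General income tax:
  ₹50000 × 14% = ₹7000
  ₹102000 × 28% = ₹28560
  ₹12000 × 37% = ₹4440
  → ₹40000
  Less rehabilitation credit ₹15000 → ₹25000

Minimum tax:
  Base (financial-statement income): ₹304000
  Less exemption ₹80000 → base ₹224000
  ₹224000 × 10% = ₹22400

₹25000 > ₹22400, so the general income tax governs.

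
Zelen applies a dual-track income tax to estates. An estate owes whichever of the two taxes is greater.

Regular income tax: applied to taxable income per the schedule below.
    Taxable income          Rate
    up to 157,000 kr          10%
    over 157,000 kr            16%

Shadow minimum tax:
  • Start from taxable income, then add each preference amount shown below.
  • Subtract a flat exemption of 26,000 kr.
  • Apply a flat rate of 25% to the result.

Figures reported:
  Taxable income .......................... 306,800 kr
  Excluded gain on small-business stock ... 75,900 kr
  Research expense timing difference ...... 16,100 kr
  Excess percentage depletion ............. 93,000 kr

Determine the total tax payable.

116,450 kr

Shadow minimum tax:
  Adjusted income: 306,800 kr + 75,900 kr + 16,100 kr + 93,000 kr = 491,800 kr
  Less exemption 26,000 kr → base 465,800 kr
  465,800 kr × 25% = 116,450 kr

Regular income tax:
  157,000 kr × 10% = 15,700 kr
  149,800 kr × 16% = 23,968 kr
  → 39,668 kr

116,450 kr > 39,668 kr, so the shadow minimum tax is the binding amount.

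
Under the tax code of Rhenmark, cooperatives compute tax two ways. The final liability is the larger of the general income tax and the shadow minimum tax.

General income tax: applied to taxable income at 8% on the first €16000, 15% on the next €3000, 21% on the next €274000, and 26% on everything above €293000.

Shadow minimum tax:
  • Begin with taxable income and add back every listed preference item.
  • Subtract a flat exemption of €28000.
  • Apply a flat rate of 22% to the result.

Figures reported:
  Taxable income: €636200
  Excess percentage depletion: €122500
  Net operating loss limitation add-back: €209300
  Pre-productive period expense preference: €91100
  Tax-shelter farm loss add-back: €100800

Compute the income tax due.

€249018

Shadow minimum tax:
  Adjusted income: €636200 + €122500 + €209300 + €91100 + €100800 = €1159900
  Less exemption €28000 → base €1131900
  €1131900 × 22% = €249018

General income tax:
  €16000 × 8% = €1280
  €3000 × 15% = €450
  €274000 × 21% = €57540
  €343200 × 26% = €89232
  → €148502

€249018 > €148502, so the shadow minimum tax is the binding amount.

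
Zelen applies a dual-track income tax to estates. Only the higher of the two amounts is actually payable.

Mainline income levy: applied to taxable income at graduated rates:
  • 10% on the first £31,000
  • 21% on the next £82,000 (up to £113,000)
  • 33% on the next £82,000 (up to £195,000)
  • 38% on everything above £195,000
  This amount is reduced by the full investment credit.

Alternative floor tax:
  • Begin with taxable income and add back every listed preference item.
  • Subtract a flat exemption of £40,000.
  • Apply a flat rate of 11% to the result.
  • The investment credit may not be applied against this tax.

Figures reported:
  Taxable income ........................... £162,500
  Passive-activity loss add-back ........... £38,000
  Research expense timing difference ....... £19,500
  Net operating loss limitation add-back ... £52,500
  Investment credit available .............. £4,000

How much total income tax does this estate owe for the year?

Alternative floor tax:
  Adjusted income: £162,500 + £38,000 + £19,500 + £52,500 = £272,500
  Less exemption £40,000 → base £232,500
  £232,500 × 11% = £25,575

Mainline income levy:
  £31,000 × 10% = £3,100
  £82,000 × 21% = £17,220
  £49,500 × 33% = £16,335
  → £36,655
  Less investment credit £4,000 → £32,655

£32,655 > £25,575, so the mainline income levy governs.

£32,655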